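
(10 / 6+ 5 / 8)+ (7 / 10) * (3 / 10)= 1501 / 600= 2.50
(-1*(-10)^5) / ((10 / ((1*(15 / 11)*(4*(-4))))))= -2400000 / 11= -218181.82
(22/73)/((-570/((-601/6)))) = 6611/124830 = 0.05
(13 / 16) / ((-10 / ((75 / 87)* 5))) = -325 / 928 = -0.35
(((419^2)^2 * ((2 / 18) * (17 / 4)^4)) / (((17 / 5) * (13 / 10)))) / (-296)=-853994988.68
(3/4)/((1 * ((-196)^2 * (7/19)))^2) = 0.00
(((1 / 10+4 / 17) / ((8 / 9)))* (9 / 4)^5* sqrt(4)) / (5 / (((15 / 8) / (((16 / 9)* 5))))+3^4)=0.42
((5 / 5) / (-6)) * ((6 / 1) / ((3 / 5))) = -5 / 3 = -1.67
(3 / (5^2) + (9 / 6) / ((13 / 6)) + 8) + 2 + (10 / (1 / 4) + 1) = 16839 / 325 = 51.81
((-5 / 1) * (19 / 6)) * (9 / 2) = -285 / 4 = -71.25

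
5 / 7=0.71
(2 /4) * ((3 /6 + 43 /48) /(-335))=-1 /480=-0.00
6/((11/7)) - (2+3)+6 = 53/11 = 4.82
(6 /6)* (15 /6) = 5 /2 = 2.50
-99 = -99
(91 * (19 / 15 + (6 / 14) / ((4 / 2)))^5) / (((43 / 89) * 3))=3366164256091507 / 7526414700000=447.25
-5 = -5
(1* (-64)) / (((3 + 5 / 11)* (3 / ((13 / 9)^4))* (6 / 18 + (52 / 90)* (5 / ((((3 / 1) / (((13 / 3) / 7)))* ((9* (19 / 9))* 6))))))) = -79.40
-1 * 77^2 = -5929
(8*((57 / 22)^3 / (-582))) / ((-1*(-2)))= -0.12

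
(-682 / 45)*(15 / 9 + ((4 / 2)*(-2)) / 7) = -15686 / 945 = -16.60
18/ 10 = 9/ 5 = 1.80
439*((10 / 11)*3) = 13170 / 11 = 1197.27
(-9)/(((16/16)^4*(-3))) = 3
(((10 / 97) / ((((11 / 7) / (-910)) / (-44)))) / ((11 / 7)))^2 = 2794255.33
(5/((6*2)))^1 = 5/12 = 0.42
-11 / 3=-3.67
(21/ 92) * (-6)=-63/ 46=-1.37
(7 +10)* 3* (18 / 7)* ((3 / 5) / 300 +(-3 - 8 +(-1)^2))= -2294541 / 1750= -1311.17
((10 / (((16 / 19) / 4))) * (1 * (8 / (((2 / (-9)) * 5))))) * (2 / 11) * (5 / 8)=-855 / 22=-38.86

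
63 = 63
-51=-51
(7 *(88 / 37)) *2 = 1232 / 37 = 33.30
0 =0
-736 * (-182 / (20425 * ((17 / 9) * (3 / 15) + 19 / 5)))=301392 / 191995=1.57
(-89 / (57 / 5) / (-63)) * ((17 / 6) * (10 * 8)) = 302600 / 10773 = 28.09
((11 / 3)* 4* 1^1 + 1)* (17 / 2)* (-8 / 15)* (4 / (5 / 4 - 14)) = 3008 / 135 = 22.28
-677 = -677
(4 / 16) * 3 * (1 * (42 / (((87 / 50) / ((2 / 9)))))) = 4.02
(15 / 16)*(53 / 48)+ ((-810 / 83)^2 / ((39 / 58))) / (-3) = -1058686595 / 22926592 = -46.18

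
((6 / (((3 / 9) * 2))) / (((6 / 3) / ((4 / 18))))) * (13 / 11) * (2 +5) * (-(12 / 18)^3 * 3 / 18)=-364 / 891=-0.41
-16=-16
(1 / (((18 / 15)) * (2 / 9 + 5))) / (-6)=-5 / 188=-0.03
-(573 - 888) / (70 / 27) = 243 / 2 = 121.50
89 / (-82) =-89 / 82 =-1.09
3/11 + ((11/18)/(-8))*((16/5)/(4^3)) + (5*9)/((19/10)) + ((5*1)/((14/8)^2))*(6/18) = 24.50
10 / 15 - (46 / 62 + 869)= -80824 / 93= -869.08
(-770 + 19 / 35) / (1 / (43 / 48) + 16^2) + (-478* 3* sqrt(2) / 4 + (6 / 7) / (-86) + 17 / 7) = -507.57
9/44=0.20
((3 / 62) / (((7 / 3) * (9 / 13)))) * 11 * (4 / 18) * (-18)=-286 / 217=-1.32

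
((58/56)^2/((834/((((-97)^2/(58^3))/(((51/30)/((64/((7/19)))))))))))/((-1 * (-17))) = 893855/2397485622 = 0.00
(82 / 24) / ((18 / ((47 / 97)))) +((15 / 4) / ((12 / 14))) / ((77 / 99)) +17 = 22.72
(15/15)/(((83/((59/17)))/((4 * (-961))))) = -226796/1411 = -160.73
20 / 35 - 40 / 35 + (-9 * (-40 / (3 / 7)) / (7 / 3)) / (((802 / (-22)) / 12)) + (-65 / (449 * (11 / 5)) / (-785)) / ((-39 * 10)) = -1555082914079 / 13059674166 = -119.08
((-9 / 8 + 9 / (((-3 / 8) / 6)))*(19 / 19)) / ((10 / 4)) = -1161 / 20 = -58.05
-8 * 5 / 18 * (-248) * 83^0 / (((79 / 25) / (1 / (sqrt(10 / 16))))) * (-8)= -396800 * sqrt(10) / 711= -1764.83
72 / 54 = 1.33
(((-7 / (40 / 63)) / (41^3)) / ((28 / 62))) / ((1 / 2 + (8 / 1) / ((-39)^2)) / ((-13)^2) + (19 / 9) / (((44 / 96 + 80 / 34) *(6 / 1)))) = -575813151459 / 208319409860920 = -0.00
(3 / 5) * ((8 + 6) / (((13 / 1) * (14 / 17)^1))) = 51 / 65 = 0.78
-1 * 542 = -542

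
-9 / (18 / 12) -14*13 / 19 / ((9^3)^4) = -32196967159016 / 5366161193139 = -6.00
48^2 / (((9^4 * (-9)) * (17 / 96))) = -8192 / 37179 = -0.22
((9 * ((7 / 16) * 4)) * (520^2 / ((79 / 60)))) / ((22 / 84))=10732176000 / 869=12350029.92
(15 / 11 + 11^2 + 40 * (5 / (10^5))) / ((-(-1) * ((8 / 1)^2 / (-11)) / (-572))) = 96240573 / 8000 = 12030.07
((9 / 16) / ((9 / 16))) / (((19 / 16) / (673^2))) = 7246864 / 19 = 381413.89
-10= -10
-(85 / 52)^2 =-7225 / 2704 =-2.67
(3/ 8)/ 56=3/ 448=0.01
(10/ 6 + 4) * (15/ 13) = 85/ 13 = 6.54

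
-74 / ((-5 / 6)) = 444 / 5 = 88.80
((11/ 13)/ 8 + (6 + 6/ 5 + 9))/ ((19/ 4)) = 3.43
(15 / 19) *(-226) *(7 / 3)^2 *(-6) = 5828.42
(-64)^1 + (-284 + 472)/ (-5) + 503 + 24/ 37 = 74379/ 185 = 402.05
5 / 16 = 0.31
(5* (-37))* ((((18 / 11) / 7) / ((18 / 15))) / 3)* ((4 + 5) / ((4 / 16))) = -33300 / 77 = -432.47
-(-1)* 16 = 16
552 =552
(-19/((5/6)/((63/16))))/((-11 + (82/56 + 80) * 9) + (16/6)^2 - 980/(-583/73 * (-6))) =-131893839/1041396430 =-0.13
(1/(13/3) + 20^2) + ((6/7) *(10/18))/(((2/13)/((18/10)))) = 36928/91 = 405.80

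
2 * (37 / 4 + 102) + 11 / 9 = 4027 / 18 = 223.72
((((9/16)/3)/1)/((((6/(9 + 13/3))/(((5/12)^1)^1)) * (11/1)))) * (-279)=-4.40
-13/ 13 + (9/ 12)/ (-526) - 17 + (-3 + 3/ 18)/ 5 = -586009/ 31560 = -18.57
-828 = -828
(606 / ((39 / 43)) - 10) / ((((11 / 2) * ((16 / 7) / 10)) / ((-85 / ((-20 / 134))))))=85271235 / 286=298151.17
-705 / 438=-235 / 146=-1.61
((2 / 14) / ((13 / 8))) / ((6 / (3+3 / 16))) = 17 / 364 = 0.05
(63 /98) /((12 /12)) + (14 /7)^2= 65 /14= 4.64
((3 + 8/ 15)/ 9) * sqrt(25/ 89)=53 * sqrt(89)/ 2403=0.21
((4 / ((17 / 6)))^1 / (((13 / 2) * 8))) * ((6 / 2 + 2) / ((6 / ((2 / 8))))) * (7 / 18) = 0.00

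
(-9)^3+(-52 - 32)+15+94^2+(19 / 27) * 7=217159 / 27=8042.93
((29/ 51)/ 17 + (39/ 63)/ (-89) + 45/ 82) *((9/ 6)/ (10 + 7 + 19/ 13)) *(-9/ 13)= -15287859/ 472443328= -0.03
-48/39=-16/13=-1.23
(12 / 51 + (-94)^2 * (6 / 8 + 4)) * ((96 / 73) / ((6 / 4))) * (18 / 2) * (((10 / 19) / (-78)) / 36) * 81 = -1541183760 / 306527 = -5027.89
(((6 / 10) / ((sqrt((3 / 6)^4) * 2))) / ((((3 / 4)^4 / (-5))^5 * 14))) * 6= -1374389534720000 / 2711943423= -506791.37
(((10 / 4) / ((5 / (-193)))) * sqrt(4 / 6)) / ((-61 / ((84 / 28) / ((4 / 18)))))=1737 * sqrt(6) / 244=17.44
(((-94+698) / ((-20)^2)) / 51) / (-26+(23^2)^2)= 151 / 1427056500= 0.00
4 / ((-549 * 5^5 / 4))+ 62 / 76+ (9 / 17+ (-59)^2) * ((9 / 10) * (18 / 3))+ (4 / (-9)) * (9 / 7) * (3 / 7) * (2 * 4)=1020912164150411 / 54306393750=18799.12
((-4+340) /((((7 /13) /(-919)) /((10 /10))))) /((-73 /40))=22938240 /73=314222.47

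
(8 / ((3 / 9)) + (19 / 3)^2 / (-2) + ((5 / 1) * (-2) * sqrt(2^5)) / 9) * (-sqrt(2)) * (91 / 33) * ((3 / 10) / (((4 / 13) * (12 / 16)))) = 9464 / 297 - 83993 * sqrt(2) / 5940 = 11.87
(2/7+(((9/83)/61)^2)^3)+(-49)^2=283132316032759976465961168/117908633007871963545463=2401.29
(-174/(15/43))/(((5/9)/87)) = -1952802/25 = -78112.08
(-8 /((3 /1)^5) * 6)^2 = 256 /6561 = 0.04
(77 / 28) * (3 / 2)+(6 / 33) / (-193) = 70043 / 16984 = 4.12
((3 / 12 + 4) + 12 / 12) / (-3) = -7 / 4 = -1.75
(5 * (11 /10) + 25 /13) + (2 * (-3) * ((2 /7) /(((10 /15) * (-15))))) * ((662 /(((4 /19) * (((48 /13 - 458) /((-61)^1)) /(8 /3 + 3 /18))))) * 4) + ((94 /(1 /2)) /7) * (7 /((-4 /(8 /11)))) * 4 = 20425483319 /29559530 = 690.99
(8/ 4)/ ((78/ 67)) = 67/ 39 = 1.72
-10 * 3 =-30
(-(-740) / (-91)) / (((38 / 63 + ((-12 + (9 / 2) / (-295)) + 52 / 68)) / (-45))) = -81243000 / 2363881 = -34.37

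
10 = 10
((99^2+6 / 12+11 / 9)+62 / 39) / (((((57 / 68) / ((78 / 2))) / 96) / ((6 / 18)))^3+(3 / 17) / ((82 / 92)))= 81893648082395987968 / 1653786357964443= 49518.88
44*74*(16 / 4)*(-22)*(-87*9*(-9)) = -2019162816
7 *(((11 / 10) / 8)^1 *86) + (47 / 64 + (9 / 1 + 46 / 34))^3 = 9309830858459 / 6439567360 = 1445.72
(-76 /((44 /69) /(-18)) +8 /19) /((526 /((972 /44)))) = 54486675 /604637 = 90.11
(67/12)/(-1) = -67/12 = -5.58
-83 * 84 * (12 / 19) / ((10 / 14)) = -585648 / 95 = -6164.72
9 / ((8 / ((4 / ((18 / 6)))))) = 3 / 2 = 1.50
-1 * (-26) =26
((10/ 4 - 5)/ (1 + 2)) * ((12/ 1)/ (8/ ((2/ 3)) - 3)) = -10/ 9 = -1.11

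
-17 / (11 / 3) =-51 / 11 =-4.64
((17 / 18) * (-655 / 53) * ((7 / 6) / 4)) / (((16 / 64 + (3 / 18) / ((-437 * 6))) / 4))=-54.48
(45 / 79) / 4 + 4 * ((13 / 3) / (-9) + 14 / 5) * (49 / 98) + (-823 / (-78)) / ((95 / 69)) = 131112191 / 10537020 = 12.44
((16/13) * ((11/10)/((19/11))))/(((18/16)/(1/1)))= 0.70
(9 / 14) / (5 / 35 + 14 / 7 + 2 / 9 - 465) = -81 / 58292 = -0.00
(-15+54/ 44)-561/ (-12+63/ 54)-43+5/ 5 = -5703/ 1430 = -3.99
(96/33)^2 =1024/121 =8.46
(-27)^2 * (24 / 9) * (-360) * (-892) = 624257280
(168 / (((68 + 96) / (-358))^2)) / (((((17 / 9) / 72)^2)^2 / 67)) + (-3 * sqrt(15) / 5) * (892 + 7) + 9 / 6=31795098460553785971 / 280797602 - 2697 * sqrt(15) / 5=113231372517.00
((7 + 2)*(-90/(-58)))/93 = 135/899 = 0.15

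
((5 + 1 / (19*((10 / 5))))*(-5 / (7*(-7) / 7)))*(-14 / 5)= -191 / 19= -10.05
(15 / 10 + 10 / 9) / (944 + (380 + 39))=0.00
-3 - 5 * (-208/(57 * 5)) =37/57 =0.65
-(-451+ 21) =430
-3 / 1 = -3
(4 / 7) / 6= 2 / 21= 0.10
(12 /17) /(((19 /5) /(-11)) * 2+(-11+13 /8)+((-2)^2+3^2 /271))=-1430880 /12228763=-0.12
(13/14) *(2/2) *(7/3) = 13/6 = 2.17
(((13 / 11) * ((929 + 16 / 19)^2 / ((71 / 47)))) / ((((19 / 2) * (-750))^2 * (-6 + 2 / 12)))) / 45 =-14126450754 / 278306604296875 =-0.00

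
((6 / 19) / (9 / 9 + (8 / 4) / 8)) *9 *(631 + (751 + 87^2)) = 1933416 / 95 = 20351.75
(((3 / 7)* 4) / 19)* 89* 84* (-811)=-10393776 / 19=-547040.84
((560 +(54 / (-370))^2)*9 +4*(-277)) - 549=115789736 / 34225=3383.19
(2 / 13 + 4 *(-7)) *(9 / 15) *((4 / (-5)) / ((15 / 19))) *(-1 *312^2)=-206009856 / 125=-1648078.85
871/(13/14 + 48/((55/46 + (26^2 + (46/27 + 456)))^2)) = 24227247803062850/25829658994333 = 937.96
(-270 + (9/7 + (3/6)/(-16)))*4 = -60199/56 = -1074.98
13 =13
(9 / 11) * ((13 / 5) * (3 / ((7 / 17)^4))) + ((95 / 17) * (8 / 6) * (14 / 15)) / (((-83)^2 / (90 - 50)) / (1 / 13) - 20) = 398109900899891 / 1793283262155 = 222.00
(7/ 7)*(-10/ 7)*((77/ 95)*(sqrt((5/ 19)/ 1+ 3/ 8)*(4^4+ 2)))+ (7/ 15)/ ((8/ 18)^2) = 189/ 80 - 1419*sqrt(3686)/ 361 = -236.28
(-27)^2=729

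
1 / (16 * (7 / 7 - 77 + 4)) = -1 / 1152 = -0.00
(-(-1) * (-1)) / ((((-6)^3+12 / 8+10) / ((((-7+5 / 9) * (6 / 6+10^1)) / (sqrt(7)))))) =-1276 * sqrt(7) / 25767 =-0.13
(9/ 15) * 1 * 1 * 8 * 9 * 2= 432/ 5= 86.40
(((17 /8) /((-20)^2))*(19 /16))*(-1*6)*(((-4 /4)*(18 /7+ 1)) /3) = 323 /7168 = 0.05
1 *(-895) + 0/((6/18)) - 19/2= -1809/2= -904.50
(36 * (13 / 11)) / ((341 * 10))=234 / 18755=0.01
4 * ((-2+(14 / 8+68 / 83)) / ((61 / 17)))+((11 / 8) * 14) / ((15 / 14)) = 2825347 / 151890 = 18.60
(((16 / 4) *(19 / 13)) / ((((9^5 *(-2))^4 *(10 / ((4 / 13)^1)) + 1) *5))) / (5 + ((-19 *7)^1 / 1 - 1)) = -76 / 53009852934580020958128585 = -0.00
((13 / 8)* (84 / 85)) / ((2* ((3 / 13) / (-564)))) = -166803 / 85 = -1962.39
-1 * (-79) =79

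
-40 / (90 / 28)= -112 / 9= -12.44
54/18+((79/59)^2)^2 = 75302164/12117361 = 6.21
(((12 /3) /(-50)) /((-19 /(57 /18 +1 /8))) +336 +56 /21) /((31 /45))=5791437 /11780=491.63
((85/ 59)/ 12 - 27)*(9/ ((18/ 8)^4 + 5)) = -3653952/ 462619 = -7.90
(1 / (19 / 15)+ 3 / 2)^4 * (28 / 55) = 401028327 / 28670620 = 13.99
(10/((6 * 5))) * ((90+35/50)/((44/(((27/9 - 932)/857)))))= -842603/1131240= -0.74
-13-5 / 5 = -14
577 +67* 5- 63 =849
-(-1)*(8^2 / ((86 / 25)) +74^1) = 3982 / 43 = 92.60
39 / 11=3.55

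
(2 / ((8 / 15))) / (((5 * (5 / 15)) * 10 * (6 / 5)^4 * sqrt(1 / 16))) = 125 / 288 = 0.43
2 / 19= 0.11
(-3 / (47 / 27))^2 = 6561 / 2209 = 2.97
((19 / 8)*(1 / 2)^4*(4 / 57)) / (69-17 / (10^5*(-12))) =12500 / 82800017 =0.00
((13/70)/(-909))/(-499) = 13/31751370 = 0.00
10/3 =3.33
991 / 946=1.05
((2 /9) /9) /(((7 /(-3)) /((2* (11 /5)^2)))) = -484 /4725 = -0.10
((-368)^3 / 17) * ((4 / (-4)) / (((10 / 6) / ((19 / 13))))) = 2840653824 / 1105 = 2570727.44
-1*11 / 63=-11 / 63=-0.17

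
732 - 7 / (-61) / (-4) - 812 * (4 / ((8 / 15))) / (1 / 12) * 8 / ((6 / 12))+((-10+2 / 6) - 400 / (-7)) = -5987396831 / 5124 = -1168500.55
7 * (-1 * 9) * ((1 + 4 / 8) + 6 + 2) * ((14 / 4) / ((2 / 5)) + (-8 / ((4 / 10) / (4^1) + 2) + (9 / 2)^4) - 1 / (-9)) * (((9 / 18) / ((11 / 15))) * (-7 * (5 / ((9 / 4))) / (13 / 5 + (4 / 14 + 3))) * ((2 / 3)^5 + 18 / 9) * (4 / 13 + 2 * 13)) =239629931148125 / 9544392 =25106882.78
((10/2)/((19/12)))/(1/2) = 120/19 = 6.32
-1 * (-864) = 864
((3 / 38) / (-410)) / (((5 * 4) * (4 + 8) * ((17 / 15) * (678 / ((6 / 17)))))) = -3 / 8140736960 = -0.00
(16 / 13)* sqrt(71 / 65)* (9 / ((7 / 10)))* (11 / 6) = 528* sqrt(4615) / 1183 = 30.32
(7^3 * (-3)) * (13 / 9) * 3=-4459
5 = 5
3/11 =0.27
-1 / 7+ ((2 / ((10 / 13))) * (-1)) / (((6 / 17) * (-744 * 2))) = -43093 / 312480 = -0.14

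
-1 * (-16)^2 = -256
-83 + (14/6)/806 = -200687/2418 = -83.00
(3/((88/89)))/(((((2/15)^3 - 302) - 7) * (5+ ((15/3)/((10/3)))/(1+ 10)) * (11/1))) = -901125/5185134724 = -0.00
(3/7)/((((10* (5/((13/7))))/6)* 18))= 13/2450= 0.01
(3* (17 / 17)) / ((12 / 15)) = 15 / 4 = 3.75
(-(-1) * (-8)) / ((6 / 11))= -44 / 3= -14.67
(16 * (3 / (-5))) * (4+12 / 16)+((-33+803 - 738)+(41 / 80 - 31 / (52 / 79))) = -62591 / 1040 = -60.18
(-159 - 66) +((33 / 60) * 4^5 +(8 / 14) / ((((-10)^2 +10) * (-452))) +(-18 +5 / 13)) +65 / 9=3337129217 / 10180170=327.81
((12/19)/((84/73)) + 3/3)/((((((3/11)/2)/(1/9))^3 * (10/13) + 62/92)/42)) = 1967558736/63390289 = 31.04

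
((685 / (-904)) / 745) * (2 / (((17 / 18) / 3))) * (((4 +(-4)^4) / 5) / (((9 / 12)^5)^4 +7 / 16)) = -105744431289729024 / 138684568558993637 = -0.76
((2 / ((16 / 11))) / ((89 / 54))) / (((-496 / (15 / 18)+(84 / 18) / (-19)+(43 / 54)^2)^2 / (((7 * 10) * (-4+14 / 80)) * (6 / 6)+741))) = 2696555296410525 / 2416412134019158169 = 0.00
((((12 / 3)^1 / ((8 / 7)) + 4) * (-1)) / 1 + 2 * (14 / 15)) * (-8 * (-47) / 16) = -7943 / 60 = -132.38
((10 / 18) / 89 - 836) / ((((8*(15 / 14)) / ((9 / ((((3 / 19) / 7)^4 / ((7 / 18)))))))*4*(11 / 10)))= -10266873112493599 / 34257168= -299699996.00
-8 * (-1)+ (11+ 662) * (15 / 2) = 5055.50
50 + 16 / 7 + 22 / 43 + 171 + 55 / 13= 892274 / 3913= 228.03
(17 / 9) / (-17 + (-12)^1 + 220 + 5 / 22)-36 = -1362694 / 37863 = -35.99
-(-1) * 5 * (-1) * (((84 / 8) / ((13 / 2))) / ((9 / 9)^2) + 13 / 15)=-484 / 39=-12.41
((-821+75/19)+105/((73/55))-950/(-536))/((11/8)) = -547292822/1022219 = -535.40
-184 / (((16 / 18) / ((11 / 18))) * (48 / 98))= -12397 / 48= -258.27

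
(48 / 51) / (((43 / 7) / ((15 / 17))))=1680 / 12427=0.14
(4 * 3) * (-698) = -8376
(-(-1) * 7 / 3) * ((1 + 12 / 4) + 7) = 77 / 3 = 25.67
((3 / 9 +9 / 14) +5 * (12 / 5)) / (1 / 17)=9265 / 42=220.60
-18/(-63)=2/7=0.29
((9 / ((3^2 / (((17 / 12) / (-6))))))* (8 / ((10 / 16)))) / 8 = -17 / 45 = -0.38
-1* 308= -308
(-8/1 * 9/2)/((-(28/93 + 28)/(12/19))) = 5022/6251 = 0.80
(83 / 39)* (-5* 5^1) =-53.21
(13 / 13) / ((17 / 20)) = 20 / 17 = 1.18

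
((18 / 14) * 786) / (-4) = -252.64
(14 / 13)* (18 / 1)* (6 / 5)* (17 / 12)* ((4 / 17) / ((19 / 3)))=1.22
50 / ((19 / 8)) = 400 / 19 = 21.05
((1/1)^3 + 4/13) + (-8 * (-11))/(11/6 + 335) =41221/26273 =1.57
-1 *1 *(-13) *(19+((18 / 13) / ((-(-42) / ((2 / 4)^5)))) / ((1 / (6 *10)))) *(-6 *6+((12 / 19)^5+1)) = -1199175862141 / 138661544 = -8648.22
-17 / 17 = -1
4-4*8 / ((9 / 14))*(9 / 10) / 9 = -44 / 45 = -0.98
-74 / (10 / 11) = -407 / 5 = -81.40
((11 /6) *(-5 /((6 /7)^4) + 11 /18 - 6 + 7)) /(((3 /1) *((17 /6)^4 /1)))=-109087 /1503378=-0.07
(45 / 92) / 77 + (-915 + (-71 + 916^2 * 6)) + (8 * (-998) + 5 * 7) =5025401.01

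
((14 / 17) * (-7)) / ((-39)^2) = -0.00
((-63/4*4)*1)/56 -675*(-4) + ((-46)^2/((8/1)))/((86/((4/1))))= 932645/344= 2711.18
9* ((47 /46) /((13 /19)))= 8037 /598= 13.44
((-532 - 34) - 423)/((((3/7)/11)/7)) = -177690.33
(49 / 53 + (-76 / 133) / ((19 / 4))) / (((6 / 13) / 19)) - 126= -206779 / 2226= -92.89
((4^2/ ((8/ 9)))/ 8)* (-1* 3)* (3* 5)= -405/ 4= -101.25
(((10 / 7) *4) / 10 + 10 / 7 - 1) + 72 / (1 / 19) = 1369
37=37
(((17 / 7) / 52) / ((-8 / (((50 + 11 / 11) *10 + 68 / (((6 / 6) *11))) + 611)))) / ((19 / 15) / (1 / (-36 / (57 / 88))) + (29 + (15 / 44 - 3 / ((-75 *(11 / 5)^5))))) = 15430369515 / 96277747384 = 0.16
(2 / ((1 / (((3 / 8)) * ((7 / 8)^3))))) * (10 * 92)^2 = 13608525 / 32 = 425266.41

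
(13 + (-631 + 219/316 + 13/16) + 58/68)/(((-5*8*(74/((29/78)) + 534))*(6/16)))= 25575883/456791904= 0.06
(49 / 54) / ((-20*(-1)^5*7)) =7 / 1080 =0.01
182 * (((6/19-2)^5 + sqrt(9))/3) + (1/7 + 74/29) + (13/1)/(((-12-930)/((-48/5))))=-754379604415771/1183736268435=-637.29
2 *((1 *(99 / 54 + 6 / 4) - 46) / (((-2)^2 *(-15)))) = 64 / 45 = 1.42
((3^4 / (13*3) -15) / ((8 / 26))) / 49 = -6 / 7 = -0.86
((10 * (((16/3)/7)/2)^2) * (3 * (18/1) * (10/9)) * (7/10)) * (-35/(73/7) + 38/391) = -39688960/199801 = -198.64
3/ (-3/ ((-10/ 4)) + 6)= 0.42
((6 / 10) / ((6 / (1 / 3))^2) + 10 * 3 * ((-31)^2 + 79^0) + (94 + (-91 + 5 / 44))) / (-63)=-85723453 / 187110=-458.14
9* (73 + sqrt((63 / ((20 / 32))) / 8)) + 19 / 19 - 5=27* sqrt(35) / 5 + 653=684.95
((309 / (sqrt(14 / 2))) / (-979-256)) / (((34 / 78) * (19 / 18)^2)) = -300348 * sqrt(7) / 4081105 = -0.19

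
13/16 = 0.81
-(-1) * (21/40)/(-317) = -21/12680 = -0.00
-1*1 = -1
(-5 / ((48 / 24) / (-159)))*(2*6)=4770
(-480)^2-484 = 229916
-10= -10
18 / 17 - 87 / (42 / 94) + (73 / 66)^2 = -192.43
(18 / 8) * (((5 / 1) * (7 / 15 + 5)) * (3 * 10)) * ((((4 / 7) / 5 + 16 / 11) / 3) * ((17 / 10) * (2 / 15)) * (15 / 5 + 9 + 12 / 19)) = 20207424 / 7315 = 2762.46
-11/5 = -2.20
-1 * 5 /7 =-5 /7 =-0.71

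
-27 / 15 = -9 / 5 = -1.80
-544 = -544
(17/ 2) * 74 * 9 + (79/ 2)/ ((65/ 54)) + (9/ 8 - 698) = 2598409/ 520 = 4996.94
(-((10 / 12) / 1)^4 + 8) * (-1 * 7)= -68201 / 1296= -52.62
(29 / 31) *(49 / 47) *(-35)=-49735 / 1457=-34.14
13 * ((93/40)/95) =1209/3800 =0.32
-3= -3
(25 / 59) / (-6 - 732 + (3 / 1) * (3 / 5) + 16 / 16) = -125 / 216884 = -0.00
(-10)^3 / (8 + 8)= -62.50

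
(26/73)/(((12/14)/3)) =91/73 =1.25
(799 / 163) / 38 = 799 / 6194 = 0.13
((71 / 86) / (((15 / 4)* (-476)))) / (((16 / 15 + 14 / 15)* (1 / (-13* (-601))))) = -554723 / 307020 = -1.81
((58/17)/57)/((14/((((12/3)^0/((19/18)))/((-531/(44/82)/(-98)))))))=17864/44536209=0.00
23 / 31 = 0.74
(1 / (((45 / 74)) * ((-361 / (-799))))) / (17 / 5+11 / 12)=0.84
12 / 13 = 0.92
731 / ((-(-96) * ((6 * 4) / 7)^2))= 35819 / 55296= 0.65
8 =8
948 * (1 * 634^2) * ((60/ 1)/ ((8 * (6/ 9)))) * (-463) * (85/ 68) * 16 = -39696330452400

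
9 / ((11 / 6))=54 / 11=4.91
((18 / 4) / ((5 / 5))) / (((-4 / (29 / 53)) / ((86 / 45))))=-1.18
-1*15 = -15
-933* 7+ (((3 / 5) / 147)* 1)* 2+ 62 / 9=-14385647 / 2205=-6524.10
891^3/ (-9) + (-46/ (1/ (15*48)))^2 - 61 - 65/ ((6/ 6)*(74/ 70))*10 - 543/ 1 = 37678541599/ 37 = 1018338962.14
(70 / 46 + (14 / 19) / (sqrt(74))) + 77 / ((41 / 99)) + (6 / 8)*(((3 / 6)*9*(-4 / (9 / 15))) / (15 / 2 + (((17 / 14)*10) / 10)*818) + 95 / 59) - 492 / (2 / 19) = -13985910451843 / 3118120028 + 7*sqrt(74) / 703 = -4485.28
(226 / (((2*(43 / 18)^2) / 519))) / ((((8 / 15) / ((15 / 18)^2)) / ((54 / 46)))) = 5344207875 / 340216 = 15708.28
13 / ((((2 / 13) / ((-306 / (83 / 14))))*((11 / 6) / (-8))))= 17375904 / 913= 19031.66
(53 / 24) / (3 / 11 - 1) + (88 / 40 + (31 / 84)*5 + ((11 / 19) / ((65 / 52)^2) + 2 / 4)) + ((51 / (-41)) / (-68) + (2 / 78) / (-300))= 1936984603 / 1020801600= 1.90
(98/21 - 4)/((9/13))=0.96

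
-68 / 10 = -34 / 5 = -6.80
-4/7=-0.57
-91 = -91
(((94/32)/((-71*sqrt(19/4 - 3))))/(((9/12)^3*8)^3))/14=-1504*sqrt(7)/68477157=-0.00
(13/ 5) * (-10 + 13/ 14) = -1651/ 70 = -23.59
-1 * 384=-384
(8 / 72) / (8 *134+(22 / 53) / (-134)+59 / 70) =248570 / 2400082011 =0.00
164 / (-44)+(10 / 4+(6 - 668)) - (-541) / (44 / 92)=10295 / 22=467.95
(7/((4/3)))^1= 21/4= 5.25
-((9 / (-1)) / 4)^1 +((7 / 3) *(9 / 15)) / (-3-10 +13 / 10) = 997 / 468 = 2.13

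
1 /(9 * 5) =1 /45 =0.02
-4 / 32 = -1 / 8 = -0.12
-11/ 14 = -0.79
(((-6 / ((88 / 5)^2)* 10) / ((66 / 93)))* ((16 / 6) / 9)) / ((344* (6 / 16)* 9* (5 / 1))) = -775 / 55630476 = -0.00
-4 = -4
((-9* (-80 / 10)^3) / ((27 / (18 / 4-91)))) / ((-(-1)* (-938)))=22144 / 1407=15.74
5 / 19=0.26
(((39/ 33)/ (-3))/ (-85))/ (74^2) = 13/ 15360180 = 0.00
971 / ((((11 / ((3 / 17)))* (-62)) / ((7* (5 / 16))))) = -0.55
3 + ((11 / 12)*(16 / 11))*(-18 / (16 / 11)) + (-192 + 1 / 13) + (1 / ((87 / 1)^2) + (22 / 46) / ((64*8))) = -238027223297 / 1158723072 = -205.42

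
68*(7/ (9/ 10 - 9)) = -4760/ 81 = -58.77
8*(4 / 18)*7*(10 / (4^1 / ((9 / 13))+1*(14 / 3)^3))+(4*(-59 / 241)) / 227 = 9156556 / 7932515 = 1.15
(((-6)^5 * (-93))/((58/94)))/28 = 8497224/203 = 41858.25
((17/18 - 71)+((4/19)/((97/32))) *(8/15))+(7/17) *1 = -69.61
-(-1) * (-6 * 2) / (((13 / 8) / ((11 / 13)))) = -1056 / 169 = -6.25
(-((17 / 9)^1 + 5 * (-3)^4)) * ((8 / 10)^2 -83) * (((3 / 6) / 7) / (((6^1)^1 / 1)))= 3770029 / 9450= 398.94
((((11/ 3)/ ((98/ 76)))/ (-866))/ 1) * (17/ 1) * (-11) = 39083/ 63651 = 0.61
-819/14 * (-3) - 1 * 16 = 319/2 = 159.50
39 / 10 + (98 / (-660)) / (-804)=1034797 / 265320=3.90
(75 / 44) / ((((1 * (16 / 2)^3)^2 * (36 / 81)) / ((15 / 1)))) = 10125 / 46137344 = 0.00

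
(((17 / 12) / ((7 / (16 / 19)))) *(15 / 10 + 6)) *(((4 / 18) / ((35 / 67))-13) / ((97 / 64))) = -8619136 / 812763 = -10.60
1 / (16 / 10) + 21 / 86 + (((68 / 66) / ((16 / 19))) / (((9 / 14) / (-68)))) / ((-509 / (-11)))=-9113171 / 4727592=-1.93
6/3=2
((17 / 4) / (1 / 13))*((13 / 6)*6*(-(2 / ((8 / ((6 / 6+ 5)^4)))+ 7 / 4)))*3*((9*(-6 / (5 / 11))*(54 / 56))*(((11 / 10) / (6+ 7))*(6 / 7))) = 228608354403 / 39200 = 5831845.78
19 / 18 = 1.06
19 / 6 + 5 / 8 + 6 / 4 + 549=13303 / 24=554.29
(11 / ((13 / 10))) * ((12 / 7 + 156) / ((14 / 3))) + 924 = 770748 / 637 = 1209.97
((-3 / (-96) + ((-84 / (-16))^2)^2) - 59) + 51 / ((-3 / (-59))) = 436153 / 256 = 1703.72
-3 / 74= -0.04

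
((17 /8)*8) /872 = 17 /872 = 0.02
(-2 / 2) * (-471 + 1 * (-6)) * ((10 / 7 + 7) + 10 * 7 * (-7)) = -1607967 / 7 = -229709.57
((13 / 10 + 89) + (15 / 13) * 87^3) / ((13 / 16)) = 790297512 / 845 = 935263.33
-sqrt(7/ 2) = -1.87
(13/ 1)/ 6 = 13/ 6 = 2.17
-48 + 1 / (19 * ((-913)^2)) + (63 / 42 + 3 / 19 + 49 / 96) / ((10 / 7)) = -141345794431 / 3040859712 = -46.48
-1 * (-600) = 600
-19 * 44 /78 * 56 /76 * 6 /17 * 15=-9240 /221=-41.81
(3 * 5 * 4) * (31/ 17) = 1860/ 17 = 109.41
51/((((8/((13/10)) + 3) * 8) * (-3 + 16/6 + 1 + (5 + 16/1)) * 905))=9/253400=0.00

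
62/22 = 31/11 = 2.82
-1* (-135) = 135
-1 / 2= -0.50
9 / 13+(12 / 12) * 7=100 / 13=7.69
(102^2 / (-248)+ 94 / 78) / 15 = -19705 / 7254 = -2.72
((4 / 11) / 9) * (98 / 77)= 56 / 1089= 0.05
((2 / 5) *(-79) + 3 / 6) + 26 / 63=-30.69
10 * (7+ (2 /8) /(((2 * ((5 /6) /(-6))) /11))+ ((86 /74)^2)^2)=-20162659 /1874161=-10.76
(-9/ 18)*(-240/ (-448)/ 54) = -5/ 1008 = -0.00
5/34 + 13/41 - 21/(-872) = 0.49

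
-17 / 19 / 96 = -0.01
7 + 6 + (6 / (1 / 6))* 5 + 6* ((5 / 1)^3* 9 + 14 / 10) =34757 / 5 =6951.40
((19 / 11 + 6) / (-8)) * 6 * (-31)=7905 / 44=179.66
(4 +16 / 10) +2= 38 / 5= 7.60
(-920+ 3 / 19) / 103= -17477 / 1957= -8.93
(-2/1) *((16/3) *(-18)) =192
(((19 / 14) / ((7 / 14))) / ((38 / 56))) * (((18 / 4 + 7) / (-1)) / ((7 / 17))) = -782 / 7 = -111.71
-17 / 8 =-2.12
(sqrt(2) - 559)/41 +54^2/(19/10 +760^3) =-2453874655061/179980160779 +sqrt(2)/41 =-13.60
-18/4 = -9/2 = -4.50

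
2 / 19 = 0.11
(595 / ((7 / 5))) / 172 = 2.47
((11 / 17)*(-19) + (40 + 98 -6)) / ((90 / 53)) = 21571 / 306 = 70.49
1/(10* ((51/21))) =7/170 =0.04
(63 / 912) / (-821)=-21 / 249584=-0.00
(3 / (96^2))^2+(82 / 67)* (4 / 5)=3095396687 / 3161456640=0.98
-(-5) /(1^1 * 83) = 5 /83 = 0.06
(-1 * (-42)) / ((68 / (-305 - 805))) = -11655 / 17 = -685.59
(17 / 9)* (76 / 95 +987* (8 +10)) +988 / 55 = 3324170 / 99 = 33577.47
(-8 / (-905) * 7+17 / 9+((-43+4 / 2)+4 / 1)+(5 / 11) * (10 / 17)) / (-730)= 26488381 / 555936975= 0.05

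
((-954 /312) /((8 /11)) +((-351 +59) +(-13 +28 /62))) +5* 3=-3788235 /12896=-293.75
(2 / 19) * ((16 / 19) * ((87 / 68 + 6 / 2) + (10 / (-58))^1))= 64792 / 177973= 0.36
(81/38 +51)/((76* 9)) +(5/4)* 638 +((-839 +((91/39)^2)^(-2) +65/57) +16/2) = -670836307/20802264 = -32.25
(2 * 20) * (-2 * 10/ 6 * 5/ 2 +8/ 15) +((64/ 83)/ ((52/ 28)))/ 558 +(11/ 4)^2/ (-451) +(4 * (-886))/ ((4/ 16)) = -14488.02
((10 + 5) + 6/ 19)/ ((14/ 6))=6.56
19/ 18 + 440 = 7939/ 18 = 441.06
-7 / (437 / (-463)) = 7.42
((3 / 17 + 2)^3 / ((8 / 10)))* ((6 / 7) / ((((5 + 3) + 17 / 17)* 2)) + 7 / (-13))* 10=-84843775 / 1341249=-63.26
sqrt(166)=12.88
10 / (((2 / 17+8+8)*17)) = 0.04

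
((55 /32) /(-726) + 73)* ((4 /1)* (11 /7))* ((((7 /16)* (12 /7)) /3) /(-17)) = -154171 /22848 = -6.75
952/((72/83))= 9877/9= 1097.44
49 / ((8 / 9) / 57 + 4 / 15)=125685 / 724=173.60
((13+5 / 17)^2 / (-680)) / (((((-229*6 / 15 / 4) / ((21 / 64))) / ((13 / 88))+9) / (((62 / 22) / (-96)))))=-0.00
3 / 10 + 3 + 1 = 4.30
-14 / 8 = -7 / 4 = -1.75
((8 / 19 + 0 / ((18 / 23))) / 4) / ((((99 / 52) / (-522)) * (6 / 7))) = -21112 / 627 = -33.67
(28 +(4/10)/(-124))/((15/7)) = 20251/1550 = 13.07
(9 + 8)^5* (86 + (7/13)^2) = 20705774631/169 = 122519376.51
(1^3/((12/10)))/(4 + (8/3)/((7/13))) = 0.09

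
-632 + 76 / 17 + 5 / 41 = -437303 / 697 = -627.41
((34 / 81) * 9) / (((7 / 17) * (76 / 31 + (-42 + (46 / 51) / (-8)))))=-1218424 / 5267157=-0.23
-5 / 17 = -0.29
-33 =-33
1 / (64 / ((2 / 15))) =1 / 480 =0.00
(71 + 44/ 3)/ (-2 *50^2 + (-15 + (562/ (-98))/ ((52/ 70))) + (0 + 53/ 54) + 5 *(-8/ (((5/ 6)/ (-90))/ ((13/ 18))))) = -210483/ 4672571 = -0.05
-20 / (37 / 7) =-140 / 37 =-3.78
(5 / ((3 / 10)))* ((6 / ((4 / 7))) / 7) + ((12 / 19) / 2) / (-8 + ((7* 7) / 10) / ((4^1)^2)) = 583765 / 23389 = 24.96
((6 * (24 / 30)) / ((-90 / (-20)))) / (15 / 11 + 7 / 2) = 352 / 1605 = 0.22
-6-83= -89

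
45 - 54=-9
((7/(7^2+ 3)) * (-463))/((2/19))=-61579/104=-592.11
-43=-43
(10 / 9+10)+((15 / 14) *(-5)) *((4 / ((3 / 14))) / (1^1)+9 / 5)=-12415 / 126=-98.53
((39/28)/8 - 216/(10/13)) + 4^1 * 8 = -278461/1120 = -248.63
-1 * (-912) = 912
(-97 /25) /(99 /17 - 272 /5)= 1649 /20645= 0.08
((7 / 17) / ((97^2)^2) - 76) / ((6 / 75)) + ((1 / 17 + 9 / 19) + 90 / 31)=-1678151843487701 / 1772887381306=-946.56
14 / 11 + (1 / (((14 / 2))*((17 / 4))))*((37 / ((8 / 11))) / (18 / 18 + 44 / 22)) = 14473 / 7854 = 1.84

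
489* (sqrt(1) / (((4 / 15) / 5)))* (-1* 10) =-183375 / 2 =-91687.50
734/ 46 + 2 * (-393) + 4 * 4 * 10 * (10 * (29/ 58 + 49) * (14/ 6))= 4232689/ 23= 184029.96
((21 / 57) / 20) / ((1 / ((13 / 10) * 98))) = 4459 / 1900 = 2.35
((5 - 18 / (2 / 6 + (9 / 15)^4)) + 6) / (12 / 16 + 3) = -24202 / 3255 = -7.44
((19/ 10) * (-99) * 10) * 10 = -18810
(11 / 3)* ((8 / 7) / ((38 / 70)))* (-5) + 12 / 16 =-37.85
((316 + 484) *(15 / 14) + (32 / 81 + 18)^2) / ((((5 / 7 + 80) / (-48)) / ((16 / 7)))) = -24878080 / 15309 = -1625.06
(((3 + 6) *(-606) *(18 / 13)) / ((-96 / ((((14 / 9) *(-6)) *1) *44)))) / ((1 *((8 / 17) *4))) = -3569643 / 208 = -17161.75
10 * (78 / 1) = 780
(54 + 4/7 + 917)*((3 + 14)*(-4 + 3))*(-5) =578085/7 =82583.57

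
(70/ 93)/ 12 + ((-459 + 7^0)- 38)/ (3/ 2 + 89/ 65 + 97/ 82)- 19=-851699753/ 6025842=-141.34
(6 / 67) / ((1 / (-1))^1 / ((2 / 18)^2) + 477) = 1 / 4422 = 0.00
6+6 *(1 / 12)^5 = 6.00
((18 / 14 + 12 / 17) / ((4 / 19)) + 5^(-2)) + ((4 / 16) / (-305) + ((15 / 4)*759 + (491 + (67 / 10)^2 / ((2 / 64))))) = 3472146123 / 725900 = 4783.23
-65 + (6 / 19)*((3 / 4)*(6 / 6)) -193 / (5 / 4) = -41641 / 190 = -219.16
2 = 2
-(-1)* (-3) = -3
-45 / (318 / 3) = -45 / 106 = -0.42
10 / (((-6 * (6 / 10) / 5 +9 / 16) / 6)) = -8000 / 21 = -380.95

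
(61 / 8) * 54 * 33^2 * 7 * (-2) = -12555081 / 2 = -6277540.50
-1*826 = -826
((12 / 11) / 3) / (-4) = -0.09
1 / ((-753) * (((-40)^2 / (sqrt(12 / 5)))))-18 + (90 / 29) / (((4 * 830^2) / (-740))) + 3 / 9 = -21177785 / 1198686-sqrt(15) / 3012000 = -17.67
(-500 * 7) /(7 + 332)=-3500 /339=-10.32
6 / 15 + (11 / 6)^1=67 / 30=2.23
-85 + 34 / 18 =-748 / 9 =-83.11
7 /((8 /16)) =14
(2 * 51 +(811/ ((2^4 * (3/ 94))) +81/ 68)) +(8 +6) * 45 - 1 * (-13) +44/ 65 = 61926227/ 26520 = 2335.08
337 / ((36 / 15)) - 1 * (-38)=2141 / 12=178.42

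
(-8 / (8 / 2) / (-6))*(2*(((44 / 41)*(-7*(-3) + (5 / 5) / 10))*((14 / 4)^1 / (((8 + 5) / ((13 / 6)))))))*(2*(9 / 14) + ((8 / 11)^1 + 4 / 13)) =20.44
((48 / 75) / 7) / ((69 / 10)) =32 / 2415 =0.01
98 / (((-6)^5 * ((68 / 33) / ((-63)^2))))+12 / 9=-74881 / 3264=-22.94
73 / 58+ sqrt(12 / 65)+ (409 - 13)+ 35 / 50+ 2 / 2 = 2 * sqrt(195) / 65+ 57849 / 145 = 399.39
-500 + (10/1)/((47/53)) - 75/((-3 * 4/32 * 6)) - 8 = -65338/141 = -463.39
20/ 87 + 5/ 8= 595/ 696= 0.85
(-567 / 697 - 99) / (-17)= 69570 / 11849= 5.87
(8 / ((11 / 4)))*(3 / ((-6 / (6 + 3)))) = -144 / 11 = -13.09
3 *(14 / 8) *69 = 1449 / 4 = 362.25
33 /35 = 0.94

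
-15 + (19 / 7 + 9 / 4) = -281 / 28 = -10.04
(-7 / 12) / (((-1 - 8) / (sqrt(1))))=7 / 108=0.06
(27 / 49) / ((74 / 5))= 0.04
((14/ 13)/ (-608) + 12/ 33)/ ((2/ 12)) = 47193/ 21736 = 2.17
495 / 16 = 30.94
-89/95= -0.94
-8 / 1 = -8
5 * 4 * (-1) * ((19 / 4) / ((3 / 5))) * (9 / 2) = -712.50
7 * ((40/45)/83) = 56/747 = 0.07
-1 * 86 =-86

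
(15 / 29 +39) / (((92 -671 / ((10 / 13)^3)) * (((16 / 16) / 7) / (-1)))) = 2674000 / 13361141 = 0.20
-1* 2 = -2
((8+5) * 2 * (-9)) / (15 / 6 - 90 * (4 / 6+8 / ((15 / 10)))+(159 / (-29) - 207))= 13572 / 43499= 0.31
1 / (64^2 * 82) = 1 / 335872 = 0.00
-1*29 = -29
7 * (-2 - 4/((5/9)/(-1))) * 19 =3458/5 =691.60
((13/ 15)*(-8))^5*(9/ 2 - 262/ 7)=2804384940032/ 5315625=527573.89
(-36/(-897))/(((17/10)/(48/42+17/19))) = 32520/676039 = 0.05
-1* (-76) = 76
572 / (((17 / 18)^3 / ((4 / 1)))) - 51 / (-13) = 173717571 / 63869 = 2719.90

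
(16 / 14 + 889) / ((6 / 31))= 64387 / 14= 4599.07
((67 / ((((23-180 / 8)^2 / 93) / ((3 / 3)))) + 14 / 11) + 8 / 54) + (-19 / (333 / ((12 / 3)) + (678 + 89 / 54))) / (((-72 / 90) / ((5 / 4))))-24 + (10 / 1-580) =2381633456129 / 97882884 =24331.46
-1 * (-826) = 826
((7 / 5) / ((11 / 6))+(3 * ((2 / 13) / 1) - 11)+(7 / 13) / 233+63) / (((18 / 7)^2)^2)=7096902211 / 5829492240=1.22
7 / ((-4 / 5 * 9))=-35 / 36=-0.97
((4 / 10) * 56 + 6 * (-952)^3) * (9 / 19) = -232956379152 / 95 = -2452172412.13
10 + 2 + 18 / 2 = 21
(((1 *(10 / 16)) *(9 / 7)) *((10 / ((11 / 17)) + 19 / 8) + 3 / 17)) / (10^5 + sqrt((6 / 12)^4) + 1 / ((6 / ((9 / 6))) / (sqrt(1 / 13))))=100051964415 / 691487901870656 - 134685 *sqrt(13) / 4840415313094592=0.00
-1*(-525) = 525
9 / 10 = 0.90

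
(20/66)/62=5/1023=0.00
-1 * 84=-84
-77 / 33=-7 / 3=-2.33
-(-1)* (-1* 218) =-218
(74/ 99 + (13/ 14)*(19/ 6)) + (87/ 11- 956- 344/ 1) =-3571453/ 2772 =-1288.40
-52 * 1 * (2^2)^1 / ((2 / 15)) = -1560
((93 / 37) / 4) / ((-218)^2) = 93 / 7033552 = 0.00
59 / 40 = 1.48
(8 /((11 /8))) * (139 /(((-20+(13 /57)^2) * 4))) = -7225776 /712921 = -10.14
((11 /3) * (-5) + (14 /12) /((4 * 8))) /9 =-1171 /576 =-2.03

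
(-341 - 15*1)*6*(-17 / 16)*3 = 13617 / 2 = 6808.50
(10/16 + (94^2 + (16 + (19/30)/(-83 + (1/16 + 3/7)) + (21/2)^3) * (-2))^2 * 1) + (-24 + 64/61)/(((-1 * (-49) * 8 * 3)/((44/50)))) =5527038137976979905313/131270855713200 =42104076.40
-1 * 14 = -14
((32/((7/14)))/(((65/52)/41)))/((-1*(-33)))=10496/165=63.61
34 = 34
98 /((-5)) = -98 /5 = -19.60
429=429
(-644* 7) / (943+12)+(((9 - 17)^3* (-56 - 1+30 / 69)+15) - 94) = 634298041 / 21965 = 28877.67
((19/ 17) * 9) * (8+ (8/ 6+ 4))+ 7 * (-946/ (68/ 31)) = -98081/ 34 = -2884.74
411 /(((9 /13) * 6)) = 98.94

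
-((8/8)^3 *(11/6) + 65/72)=-197/72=-2.74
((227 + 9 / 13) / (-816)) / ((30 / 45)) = -185 / 442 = -0.42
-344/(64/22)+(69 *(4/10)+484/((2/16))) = 75627/20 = 3781.35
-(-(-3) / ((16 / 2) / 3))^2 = -81 / 64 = -1.27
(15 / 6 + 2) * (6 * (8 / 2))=108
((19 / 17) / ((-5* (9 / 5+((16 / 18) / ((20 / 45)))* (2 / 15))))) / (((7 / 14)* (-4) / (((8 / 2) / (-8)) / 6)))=-19 / 4216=-0.00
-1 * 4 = -4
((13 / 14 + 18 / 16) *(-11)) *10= -6325 / 28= -225.89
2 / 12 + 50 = 301 / 6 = 50.17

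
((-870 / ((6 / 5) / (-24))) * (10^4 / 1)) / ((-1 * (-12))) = 14500000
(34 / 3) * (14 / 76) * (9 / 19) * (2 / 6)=119 / 361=0.33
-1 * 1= -1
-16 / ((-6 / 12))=32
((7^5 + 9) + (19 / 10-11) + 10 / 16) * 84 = 14118321 / 10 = 1411832.10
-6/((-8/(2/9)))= 1/6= 0.17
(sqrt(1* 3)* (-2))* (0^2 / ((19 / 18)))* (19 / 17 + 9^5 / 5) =0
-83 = -83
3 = 3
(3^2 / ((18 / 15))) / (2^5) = 15 / 64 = 0.23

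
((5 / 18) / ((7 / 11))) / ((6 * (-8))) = -55 / 6048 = -0.01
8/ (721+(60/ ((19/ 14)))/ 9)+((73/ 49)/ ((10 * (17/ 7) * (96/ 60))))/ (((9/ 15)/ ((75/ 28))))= 57410771/ 315127232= 0.18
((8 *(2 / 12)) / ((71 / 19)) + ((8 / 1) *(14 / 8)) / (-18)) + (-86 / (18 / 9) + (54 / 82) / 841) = -956692573 / 22033359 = -43.42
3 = 3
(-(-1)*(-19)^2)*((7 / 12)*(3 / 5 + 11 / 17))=133931 / 510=262.61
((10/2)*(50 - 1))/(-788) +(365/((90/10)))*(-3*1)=-288355/2364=-121.98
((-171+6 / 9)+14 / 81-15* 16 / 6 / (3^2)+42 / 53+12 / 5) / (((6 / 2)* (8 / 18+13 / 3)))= -3679369 / 307665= -11.96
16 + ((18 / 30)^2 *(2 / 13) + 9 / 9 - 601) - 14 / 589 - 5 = -112743273 / 191425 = -588.97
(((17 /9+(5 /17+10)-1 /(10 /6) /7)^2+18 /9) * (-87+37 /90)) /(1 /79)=-2618919249482117 /2580842250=-1014753.71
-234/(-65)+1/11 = 203/55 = 3.69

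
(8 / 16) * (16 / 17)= 8 / 17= 0.47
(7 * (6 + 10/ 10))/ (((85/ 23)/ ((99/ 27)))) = 12397/ 255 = 48.62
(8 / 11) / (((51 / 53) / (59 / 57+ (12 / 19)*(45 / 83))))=145432 / 139689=1.04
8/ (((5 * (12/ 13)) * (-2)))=-13/ 15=-0.87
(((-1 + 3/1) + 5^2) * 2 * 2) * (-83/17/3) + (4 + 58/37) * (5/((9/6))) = -296648/1887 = -157.21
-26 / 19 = -1.37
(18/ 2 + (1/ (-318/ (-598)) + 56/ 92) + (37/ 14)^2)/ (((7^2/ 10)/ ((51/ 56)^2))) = 57402201615/ 18357008768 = 3.13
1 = 1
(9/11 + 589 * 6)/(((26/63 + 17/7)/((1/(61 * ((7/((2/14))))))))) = 349947/840763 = 0.42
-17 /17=-1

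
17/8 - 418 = -3327/8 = -415.88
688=688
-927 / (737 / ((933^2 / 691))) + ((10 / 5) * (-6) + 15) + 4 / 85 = -68458280602 / 43287695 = -1581.47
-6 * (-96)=576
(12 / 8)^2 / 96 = 3 / 128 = 0.02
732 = 732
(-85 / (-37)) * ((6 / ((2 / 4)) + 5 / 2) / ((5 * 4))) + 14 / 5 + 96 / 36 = 31667 / 4440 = 7.13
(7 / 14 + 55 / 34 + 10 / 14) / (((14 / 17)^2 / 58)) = 166141 / 686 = 242.19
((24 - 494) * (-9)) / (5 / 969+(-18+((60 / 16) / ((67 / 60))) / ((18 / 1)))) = -549248580 / 2312333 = -237.53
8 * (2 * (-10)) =-160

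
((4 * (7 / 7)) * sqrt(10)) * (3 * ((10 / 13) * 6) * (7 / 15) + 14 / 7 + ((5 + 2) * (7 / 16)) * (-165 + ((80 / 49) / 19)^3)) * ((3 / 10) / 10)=-1021155743613 * sqrt(10) / 17127197360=-188.54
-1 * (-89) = 89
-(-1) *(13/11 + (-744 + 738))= -53/11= -4.82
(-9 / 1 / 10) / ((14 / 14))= -9 / 10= -0.90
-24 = -24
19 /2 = 9.50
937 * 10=9370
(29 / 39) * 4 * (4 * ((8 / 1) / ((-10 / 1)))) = -1856 / 195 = -9.52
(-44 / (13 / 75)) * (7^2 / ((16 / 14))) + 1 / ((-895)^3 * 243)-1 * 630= -52150910592729401 / 4529483975250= -11513.65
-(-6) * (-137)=-822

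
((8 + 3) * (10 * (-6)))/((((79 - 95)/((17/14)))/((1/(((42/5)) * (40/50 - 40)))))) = -23375/153664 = -0.15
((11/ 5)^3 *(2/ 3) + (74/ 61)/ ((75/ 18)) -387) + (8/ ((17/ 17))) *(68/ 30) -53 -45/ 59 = -186805899/ 449875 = -415.24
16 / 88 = 2 / 11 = 0.18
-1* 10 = -10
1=1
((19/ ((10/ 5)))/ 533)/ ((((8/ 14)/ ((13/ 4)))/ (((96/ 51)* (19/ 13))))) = 2527/ 9061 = 0.28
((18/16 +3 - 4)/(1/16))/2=1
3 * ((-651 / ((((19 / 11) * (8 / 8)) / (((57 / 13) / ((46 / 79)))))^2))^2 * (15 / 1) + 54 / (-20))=4404621754118115372177 / 639403104080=6888646185.81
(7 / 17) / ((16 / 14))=49 / 136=0.36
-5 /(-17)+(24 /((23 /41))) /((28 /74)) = 310273 /2737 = 113.36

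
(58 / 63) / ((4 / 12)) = 58 / 21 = 2.76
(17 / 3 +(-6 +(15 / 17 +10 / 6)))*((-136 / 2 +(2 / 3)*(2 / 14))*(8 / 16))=-80569 / 1071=-75.23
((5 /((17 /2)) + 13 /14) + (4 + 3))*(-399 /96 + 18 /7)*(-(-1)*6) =-2158755 /26656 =-80.99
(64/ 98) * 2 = 64/ 49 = 1.31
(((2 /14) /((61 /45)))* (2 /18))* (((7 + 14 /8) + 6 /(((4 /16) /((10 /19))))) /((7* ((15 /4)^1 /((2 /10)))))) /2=325 /340746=0.00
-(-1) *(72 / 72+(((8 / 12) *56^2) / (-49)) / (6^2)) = -0.19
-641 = -641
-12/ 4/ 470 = -3/ 470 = -0.01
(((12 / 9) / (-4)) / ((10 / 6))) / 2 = -1 / 10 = -0.10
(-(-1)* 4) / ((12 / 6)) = 2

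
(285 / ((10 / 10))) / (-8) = -285 / 8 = -35.62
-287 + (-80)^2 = 6113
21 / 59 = 0.36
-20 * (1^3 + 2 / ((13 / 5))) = -460 / 13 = -35.38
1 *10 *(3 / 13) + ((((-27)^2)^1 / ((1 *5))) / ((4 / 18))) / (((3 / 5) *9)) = 123.81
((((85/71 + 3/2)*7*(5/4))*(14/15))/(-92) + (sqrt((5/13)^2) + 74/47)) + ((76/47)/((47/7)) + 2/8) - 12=-22035724343/2250953328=-9.79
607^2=368449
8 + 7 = 15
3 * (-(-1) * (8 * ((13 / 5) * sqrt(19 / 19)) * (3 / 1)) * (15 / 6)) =468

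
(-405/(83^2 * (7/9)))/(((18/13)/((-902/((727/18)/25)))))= 30.48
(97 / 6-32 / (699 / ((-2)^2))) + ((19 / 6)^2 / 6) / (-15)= 11982187 / 754920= 15.87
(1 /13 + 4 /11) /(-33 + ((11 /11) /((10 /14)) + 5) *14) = 315 /40469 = 0.01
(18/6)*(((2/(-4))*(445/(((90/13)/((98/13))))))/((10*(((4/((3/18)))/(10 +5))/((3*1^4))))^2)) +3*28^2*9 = 10824933/512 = 21142.45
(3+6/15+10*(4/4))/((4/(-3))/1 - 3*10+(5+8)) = -201/275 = -0.73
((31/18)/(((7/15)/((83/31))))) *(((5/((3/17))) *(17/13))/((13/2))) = 599675/10647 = 56.32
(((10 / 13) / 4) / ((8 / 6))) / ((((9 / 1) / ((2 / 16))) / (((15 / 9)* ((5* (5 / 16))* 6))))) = 625 / 19968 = 0.03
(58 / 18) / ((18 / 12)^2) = 116 / 81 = 1.43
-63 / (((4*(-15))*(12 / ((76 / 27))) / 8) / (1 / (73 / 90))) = 532 / 219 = 2.43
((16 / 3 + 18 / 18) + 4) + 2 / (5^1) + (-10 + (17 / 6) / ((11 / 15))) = 1517 / 330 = 4.60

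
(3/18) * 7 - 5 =-23/6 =-3.83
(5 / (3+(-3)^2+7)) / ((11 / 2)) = 10 / 209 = 0.05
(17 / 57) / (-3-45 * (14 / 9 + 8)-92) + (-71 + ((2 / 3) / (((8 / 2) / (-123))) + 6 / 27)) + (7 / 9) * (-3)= -1867553 / 19950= -93.61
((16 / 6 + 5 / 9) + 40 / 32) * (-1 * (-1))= 161 / 36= 4.47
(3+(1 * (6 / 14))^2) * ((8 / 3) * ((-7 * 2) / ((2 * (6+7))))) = -32 / 7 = -4.57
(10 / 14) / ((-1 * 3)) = -5 / 21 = -0.24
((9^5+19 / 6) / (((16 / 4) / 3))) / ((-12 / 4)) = -354313 / 24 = -14763.04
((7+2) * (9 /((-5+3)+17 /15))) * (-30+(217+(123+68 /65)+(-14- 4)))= -4628664 /169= -27388.54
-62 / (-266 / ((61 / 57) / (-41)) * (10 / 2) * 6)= -0.00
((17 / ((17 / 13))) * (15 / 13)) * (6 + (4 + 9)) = 285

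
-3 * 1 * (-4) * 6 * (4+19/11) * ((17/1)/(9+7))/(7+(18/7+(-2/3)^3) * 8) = 1821771/104786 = 17.39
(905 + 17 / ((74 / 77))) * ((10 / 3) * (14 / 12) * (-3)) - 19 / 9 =-7170701 / 666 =-10766.82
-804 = -804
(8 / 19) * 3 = 24 / 19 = 1.26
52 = 52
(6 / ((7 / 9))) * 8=432 / 7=61.71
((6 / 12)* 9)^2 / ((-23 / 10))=-405 / 46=-8.80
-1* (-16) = 16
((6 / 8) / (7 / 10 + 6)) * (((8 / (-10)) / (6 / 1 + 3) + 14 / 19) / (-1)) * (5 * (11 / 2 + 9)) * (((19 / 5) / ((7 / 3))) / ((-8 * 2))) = 8033 / 15008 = 0.54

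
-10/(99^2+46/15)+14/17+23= 59557155/2500037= 23.82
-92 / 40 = -23 / 10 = -2.30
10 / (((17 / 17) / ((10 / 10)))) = 10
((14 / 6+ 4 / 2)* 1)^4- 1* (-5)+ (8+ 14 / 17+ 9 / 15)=2526991 / 6885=367.03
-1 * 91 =-91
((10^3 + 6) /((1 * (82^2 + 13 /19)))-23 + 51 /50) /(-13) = 139462431 /83049850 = 1.68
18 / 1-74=-56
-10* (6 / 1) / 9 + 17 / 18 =-103 / 18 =-5.72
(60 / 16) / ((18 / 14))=35 / 12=2.92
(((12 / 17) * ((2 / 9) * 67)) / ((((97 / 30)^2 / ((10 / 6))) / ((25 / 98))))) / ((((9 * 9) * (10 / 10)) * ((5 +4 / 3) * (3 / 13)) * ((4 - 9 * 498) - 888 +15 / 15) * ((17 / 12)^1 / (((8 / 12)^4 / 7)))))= -557440000 / 41585079615710967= -0.00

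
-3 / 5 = -0.60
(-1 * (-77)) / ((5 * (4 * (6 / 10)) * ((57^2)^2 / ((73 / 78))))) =5621 / 9880416936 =0.00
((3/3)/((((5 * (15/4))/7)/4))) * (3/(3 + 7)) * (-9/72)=-7/125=-0.06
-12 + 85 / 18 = -131 / 18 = -7.28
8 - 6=2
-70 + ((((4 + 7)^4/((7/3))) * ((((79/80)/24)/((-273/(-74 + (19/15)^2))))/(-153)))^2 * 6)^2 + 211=181314680282594467478503792887547921/1272888520456722333696000000000000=142.44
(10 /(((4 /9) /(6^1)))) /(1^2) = 135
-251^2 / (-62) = 63001 / 62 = 1016.15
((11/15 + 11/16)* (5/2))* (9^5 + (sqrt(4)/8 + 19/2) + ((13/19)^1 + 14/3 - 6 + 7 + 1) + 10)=4593048691/21888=209843.23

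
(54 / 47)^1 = 54 / 47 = 1.15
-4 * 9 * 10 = -360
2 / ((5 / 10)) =4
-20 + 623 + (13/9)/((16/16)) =5440/9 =604.44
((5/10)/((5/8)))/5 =4/25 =0.16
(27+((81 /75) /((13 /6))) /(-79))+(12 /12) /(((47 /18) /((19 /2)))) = 36964386 /1206725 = 30.63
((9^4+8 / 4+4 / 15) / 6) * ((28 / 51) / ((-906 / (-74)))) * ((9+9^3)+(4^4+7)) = 51047578582 / 1039635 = 49101.44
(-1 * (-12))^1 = 12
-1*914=-914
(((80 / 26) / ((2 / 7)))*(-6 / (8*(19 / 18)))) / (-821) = 1890 / 202787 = 0.01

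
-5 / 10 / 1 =-1 / 2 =-0.50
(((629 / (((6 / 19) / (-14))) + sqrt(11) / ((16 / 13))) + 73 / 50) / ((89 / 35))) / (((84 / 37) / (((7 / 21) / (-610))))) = 2.64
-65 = -65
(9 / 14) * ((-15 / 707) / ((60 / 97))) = -873 / 39592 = -0.02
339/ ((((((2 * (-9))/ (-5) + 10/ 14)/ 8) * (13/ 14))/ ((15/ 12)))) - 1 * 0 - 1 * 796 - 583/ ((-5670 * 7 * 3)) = 11735731069/ 233734410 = 50.21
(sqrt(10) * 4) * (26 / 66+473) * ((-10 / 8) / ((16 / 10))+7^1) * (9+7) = 595807.23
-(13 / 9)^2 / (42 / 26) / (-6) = 2197 / 10206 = 0.22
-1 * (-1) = 1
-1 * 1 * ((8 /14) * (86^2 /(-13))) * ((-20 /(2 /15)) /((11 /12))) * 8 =-426009600 /1001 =-425584.02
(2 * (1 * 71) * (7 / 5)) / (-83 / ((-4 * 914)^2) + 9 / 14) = 93002965888 / 300739655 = 309.25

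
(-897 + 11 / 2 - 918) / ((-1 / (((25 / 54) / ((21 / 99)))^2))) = 39098125 / 4536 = 8619.52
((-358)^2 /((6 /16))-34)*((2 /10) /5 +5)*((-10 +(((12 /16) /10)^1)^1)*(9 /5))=-7692458193 /250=-30769832.77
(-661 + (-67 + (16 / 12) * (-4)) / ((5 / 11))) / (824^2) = -6151 / 5092320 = -0.00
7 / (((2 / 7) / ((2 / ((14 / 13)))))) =91 / 2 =45.50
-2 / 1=-2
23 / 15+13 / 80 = 407 / 240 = 1.70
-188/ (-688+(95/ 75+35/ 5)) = 705/ 2549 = 0.28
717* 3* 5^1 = 10755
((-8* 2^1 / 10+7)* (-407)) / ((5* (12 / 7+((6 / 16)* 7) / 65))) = -2666664 / 10645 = -250.51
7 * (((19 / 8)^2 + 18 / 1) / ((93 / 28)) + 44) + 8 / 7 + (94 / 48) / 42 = 5609215 / 15624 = 359.01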